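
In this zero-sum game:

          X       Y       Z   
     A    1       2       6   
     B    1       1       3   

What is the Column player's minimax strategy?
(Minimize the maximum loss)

Column should play X, value = 1

Work:
Column player minimizes Row's maximum payoff:
Column X: max payoff to Row = 1
Column Y: max payoff to Row = 2
Column Z: max payoff to Row = 6
Minimum is 1, achieved by column X.
Minimax strategy: X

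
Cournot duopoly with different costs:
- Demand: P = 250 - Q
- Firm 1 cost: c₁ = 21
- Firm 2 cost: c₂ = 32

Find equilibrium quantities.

q₁* = 80.0, q₂* = 69.0

Work:
Reaction: q₁ = (250 - 21 - q₂)/2
Reaction: q₂ = (250 - 32 - q₁)/2
Solve simultaneously:
q₁* = (250 - 2×21 + 32)/3 = 80.0
q₂* = (250 - 2×32 + 21)/3 = 69.0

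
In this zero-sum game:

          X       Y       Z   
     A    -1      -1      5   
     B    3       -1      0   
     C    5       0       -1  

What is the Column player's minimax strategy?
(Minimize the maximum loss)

Column should play Y, value = 0

Work:
Column player minimizes Row's maximum payoff:
Column X: max payoff to Row = 5
Column Y: max payoff to Row = 0
Column Z: max payoff to Row = 5
Minimum is 0, achieved by column Y.
Minimax strategy: Y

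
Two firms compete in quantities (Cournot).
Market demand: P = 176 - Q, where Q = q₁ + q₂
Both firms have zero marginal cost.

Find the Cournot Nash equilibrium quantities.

q₁* = q₂* = 58.67; P* = 58.67

Work:
Profit: π_i = P·q_i = (a - q_i - q_j)·q_i
FOC: ∂π_i/∂q_i = a - 2q_i - q_j = 0
Reaction function: q_i = (176 - q_j)/2
Symmetry: q* = 176/3 = 58.67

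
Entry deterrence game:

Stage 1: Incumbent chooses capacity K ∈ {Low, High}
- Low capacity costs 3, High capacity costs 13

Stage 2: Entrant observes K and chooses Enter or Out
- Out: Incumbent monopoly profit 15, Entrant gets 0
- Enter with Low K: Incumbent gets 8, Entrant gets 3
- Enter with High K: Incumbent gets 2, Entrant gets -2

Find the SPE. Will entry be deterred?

SPE: (Low, Enter|Low, Out|High); Entry not deterred. Incumbent net profit = 5, Entrant gets 3

Work:
After Low K: Entrant enters (3 > 0)
After High K: Entrant stays out (-2 < 0)
Incumbent: Low → 8−3=5, High → 15−13=2
Incumbent chooses Low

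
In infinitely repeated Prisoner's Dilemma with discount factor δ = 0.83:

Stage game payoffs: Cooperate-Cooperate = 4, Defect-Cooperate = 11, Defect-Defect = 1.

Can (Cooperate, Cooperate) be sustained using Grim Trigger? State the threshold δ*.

δ* = 0.7; since δ = 0.83 ≥ 0.7, cooperation can be sustained

Work:
For Grim Trigger:
Cooperate forever: 4/(1-δ)
Defect then punished: 11 + 1·δ/(1-δ)
Need: 4/(1-δ) ≥ 11 + 1·δ/(1-δ)
Solving: δ ≥ (T-R)/(T-P) = (11-4)/(11-1) = 0.7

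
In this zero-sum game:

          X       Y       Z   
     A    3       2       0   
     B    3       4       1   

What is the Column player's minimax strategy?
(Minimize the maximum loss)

Column should play Z, value = 1

Work:
Column player minimizes Row's maximum payoff:
Column X: max payoff to Row = 3
Column Y: max payoff to Row = 4
Column Z: max payoff to Row = 1
Minimum is 1, achieved by column Z.
Minimax strategy: Z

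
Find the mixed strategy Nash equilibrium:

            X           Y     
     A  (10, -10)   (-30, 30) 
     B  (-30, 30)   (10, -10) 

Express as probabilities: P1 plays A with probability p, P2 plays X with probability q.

p = 0.5, q = 0.5

Work:
Find probabilities that make opponent indifferent:
P2 chooses q to make P1 indifferent between A and B
P1 chooses p to make P2 indifferent between X and Y
Mixed NE: P1 plays (A: 0.5, B: 0.5), P2 plays (X: 0.5, Y: 0.5)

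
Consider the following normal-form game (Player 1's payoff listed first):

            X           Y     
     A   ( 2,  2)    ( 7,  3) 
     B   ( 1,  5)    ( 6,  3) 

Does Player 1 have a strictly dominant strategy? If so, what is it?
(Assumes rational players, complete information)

Yes, Player 1's strictly dominant strategy is A

Work:
A strategy strictly dominates another if it gives a strictly higher payoff against every opponent action. Compare each pair of P1's strategies column-by-column:
  A vs B: [2 vs 1, 7 vs 6] → A strictly dominates B
  B vs A: [1 vs 2, 6 vs 7] → B does not strictly dominate A (column X: 1 ≤ 2)
A strictly dominates every other strategy → strictly dominant.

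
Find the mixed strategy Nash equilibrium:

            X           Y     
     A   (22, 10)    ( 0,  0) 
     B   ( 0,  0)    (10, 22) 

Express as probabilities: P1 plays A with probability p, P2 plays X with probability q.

p = 0.6875, q = 0.3125

Work:
Find probabilities that make opponent indifferent:
P2 chooses q to make P1 indifferent between A and B
P1 chooses p to make P2 indifferent between X and Y
Mixed NE: P1 plays (A: 0.6875, B: 0.3125), P2 plays (X: 0.3125, Y: 0.6875)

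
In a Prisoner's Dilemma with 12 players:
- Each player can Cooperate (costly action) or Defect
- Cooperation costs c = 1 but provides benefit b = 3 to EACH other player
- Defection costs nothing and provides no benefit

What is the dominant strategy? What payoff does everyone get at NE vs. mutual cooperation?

Dominant: Defect; NE payoff = 0; Coop payoff = 32

Work:
Defect dominates (saves cost c = 1, benefit to others is external)
NE: All defect → everyone gets 0
If all cooperate: each receives (11)×3 - 1 = 32
Social dilemma: 32 > 0 but NE gives 0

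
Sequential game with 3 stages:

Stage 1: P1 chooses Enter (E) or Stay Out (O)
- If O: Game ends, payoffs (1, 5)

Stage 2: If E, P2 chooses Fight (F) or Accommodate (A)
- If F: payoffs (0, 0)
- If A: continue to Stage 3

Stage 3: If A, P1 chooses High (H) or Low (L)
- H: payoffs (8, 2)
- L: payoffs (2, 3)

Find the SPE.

SPE: (E, A, H); Outcome (8, 2)

Work:
Stage 3: P1 chooses H (8 vs 2)
Stage 2: P2: F->0, A->2 (anticipating H). Choose A
Stage 1: P1: O->1, E->8 (anticipating A, H). Choose E
SPE path: E -> A -> H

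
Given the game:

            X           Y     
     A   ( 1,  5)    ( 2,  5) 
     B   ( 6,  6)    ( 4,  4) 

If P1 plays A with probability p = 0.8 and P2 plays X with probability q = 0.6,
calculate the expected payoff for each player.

E[P1] = 2.16, E[P2] = 5.04

Work:
E[P1] = p·q·π₁(A,X) + p·(1-q)·π₁(A,Y) + (1-p)·q·π₁(B,X) + (1-p)·(1-q)·π₁(B,Y)
= 0.8·0.6·1 + 0.8·0.4·2 + 0.2·0.6·6 + 0.2·0.4·4
= 2.16

E[P2] = 5.04 (similar calculation)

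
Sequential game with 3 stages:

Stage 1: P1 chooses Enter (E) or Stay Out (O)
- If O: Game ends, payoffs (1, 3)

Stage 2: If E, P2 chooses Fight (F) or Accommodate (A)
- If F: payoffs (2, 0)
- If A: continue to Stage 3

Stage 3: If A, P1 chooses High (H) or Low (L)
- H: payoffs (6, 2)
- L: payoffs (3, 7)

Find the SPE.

SPE: (E, A, H); Outcome (6, 2)

Work:
Stage 3: P1 chooses H (6 vs 3)
Stage 2: P2: F->0, A->2 (anticipating H). Choose A
Stage 1: P1: O->1, E->6 (anticipating A, H). Choose E
SPE path: E -> A -> H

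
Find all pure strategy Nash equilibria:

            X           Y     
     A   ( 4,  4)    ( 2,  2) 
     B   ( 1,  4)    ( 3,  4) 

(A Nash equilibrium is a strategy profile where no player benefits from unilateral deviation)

Nash equilibrium: (A, X), (B, Y)

Work:
Best responses:
  P1 vs X: payoffs [4, 1] → best response A (payoff 4)
  P1 vs Y: payoffs [2, 3] → best response B (payoff 3)
  P2 vs A: payoffs [4, 2] → best response X (payoff 4)
  P2 vs B: payoffs [4, 4] → best response X/Y (payoff 4)
Mutual best responses: (A,X), (B,Y) → Nash equilibria.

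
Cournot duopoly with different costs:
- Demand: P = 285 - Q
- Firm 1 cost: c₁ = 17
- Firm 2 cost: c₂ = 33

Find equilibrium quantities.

q₁* = 94.67, q₂* = 78.67

Work:
Reaction: q₁ = (285 - 17 - q₂)/2
Reaction: q₂ = (285 - 33 - q₁)/2
Solve simultaneously:
q₁* = (285 - 2×17 + 33)/3 = 94.67
q₂* = (285 - 2×33 + 17)/3 = 78.67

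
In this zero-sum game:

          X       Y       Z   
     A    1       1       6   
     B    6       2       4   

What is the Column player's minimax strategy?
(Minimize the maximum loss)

Column should play Y, value = 2

Work:
Column player minimizes Row's maximum payoff:
Column X: max payoff to Row = 6
Column Y: max payoff to Row = 2
Column Z: max payoff to Row = 6
Minimum is 2, achieved by column Y.
Minimax strategy: Y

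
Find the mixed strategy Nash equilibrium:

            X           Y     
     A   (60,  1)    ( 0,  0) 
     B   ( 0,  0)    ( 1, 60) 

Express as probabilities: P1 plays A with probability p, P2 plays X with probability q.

p = 0.9836, q = 0.0164

Work:
Find probabilities that make opponent indifferent:
P2 chooses q to make P1 indifferent between A and B
P1 chooses p to make P2 indifferent between X and Y
Mixed NE: P1 plays (A: 0.9836, B: 0.0164), P2 plays (X: 0.0164, Y: 0.9836)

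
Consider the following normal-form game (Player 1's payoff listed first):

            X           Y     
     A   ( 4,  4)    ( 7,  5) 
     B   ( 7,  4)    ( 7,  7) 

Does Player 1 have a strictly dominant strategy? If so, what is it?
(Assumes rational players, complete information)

No strictly dominant strategy exists for Player 1

Work:
A strategy strictly dominates another if it gives a strictly higher payoff against every opponent action. Compare each pair of P1's strategies column-by-column:
  A vs B: [4 vs 7, 7 vs 7] → A does not strictly dominate B (column X: 4 ≤ 7)
  B vs A: [7 vs 4, 7 vs 7] → B does not strictly dominate A (column Y: 7 ≤ 7)
No single strategy strictly dominates all others → no strictly dominant strategy.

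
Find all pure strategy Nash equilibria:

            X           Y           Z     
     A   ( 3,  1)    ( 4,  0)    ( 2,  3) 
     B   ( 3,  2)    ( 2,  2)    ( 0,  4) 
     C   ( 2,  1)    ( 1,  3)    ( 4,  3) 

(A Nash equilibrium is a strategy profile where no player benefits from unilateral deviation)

Nash equilibrium: (C, Z)

Work:
Best responses:
  P1 vs X: payoffs [3, 3, 2] → best response A/B (payoff 3)
  P1 vs Y: payoffs [4, 2, 1] → best response A (payoff 4)
  P1 vs Z: payoffs [2, 0, 4] → best response C (payoff 4)
  P2 vs A: payoffs [1, 0, 3] → best response Z (payoff 3)
  P2 vs B: payoffs [2, 2, 4] → best response Z (payoff 4)
  P2 vs C: payoffs [1, 3, 3] → best response Y/Z (payoff 3)
Mutual best responses: (C,Z) → Nash equilibria.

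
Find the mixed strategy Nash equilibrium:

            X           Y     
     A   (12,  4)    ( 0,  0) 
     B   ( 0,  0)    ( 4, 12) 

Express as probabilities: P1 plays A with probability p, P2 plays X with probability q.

p = 0.75, q = 0.25

Work:
Find probabilities that make opponent indifferent:
P2 chooses q to make P1 indifferent between A and B
P1 chooses p to make P2 indifferent between X and Y
Mixed NE: P1 plays (A: 0.75, B: 0.25), P2 plays (X: 0.25, Y: 0.75)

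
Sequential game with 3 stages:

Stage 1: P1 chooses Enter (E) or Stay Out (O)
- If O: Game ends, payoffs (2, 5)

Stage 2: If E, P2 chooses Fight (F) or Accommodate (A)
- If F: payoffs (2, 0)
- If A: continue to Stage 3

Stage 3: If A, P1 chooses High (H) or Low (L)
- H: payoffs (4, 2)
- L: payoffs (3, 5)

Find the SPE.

SPE: (E, A, H); Outcome (4, 2)

Work:
Stage 3: P1 chooses H (4 vs 3)
Stage 2: P2: F->0, A->2 (anticipating H). Choose A
Stage 1: P1: O->2, E->4 (anticipating A, H). Choose E
SPE path: E -> A -> H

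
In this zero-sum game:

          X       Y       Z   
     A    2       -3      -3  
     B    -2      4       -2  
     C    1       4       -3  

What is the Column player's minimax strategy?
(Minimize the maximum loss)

Column should play Z, value = -2

Work:
Column player minimizes Row's maximum payoff:
Column X: max payoff to Row = 2
Column Y: max payoff to Row = 4
Column Z: max payoff to Row = -2
Minimum is -2, achieved by column Z.
Minimax strategy: Z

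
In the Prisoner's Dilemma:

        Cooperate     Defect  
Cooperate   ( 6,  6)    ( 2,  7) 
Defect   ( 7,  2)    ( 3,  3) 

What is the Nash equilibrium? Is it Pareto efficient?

(Defect, Defect) is NE; not Pareto efficient

Work:
Defect dominates Cooperate for both players:
If P2 cooperates: Defect (7) > Cooperate (6)
If P2 defects: Defect (3) > Cooperate (2)
NE: (Defect, Defect) with payoff (3, 3)
But (Cooperate, Cooperate) = (6, 6) Pareto dominates (3, 3)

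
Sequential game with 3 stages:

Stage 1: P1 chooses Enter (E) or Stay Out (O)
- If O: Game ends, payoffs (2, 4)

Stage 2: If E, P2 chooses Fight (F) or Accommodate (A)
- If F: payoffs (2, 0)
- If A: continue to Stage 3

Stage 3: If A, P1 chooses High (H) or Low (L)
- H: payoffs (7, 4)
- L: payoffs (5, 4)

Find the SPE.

SPE: (E, A, H); Outcome (7, 4)

Work:
Stage 3: P1 chooses H (7 vs 5)
Stage 2: P2: F->0, A->4 (anticipating H). Choose A
Stage 1: P1: O->2, E->7 (anticipating A, H). Choose E
SPE path: E -> A -> H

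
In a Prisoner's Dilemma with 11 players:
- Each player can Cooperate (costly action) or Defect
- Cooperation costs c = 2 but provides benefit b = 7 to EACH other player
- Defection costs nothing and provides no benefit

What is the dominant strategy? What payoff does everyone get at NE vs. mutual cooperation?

Dominant: Defect; NE payoff = 0; Coop payoff = 68

Work:
Defect dominates (saves cost c = 2, benefit to others is external)
NE: All defect → everyone gets 0
If all cooperate: each receives (10)×7 - 2 = 68
Social dilemma: 68 > 0 but NE gives 0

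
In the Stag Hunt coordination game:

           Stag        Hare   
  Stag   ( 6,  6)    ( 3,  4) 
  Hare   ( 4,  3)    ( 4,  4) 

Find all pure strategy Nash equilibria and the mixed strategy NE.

Pure NE: (Stag, Stag) and (Hare, Hare); Mixed NE: p = 0.3333, q = 0.3333

Work:
Check pure NE:
(Stag, Stag): (6, 6) - no unilateral deviation beneficial
(Hare, Hare): (4, 4) - no unilateral deviation beneficial
Mixed NE: P1 plays Stag with p = 0.3333, P2 plays Stag with q = 0.3333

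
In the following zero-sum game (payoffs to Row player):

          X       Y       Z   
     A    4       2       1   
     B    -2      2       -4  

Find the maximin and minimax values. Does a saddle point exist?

Maximin = 1, Minimax = 1, Saddle: True

Work:
Row minimums: [1, -4] → maximin = 1
Column maximums: [4, 2, 1] → minimax = 1
Saddle point exists! Game value = 1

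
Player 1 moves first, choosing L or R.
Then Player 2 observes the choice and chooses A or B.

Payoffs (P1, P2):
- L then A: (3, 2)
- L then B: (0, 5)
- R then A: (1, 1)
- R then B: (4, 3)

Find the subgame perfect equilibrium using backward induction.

P1 plays R, P2 plays B after L and B after R; Payoff (4, 3)

Work:
Backward induction:
After L: P2 chooses B → P1 gets 0
After R: P2 chooses B → P1 gets 4
P1 chooses R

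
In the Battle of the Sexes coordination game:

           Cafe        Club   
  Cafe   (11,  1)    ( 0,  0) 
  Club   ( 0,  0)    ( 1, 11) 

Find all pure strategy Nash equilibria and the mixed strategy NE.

Pure NE: (Cafe, Cafe) and (Club, Club); Mixed NE: p = 0.9167, q = 0.0833

Work:
Check pure NE:
(Cafe, Cafe): (11, 1) - no unilateral deviation beneficial
(Club, Club): (1, 11) - no unilateral deviation beneficial
Mixed NE: P1 plays Cafe with p = 0.9167, P2 plays Cafe with q = 0.0833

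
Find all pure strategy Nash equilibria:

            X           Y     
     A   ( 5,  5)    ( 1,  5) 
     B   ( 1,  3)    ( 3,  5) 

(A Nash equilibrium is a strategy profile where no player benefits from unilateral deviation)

Nash equilibrium: (A, X), (B, Y)

Work:
Best responses:
  P1 vs X: payoffs [5, 1] → best response A (payoff 5)
  P1 vs Y: payoffs [1, 3] → best response B (payoff 3)
  P2 vs A: payoffs [5, 5] → best response X/Y (payoff 5)
  P2 vs B: payoffs [3, 5] → best response Y (payoff 5)
Mutual best responses: (A,X), (B,Y) → Nash equilibria.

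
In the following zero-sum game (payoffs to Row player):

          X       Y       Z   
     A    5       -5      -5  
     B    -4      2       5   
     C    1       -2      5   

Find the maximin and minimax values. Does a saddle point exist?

Maximin = -2, Minimax = 2, Saddle: False

Work:
Row minimums: [-5, -4, -2] → maximin = -2
Column maximums: [5, 2, 5] → minimax = 2
No saddle point (maximin ≠ minimax). Mixed strategy needed.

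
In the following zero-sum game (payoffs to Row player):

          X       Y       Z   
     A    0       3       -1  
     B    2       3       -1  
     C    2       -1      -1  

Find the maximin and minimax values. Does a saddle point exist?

Maximin = -1, Minimax = -1, Saddle: True

Work:
Row minimums: [-1, -1, -1] → maximin = -1
Column maximums: [2, 3, -1] → minimax = -1
Saddle point exists! Game value = -1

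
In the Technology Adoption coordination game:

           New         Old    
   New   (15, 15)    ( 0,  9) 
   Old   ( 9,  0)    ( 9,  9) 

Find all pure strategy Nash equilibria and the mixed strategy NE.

Pure NE: (New, New) and (Old, Old); Mixed NE: p = 0.6, q = 0.6

Work:
Check pure NE:
(New, New): (15, 15) - no unilateral deviation beneficial
(Old, Old): (9, 9) - no unilateral deviation beneficial
Mixed NE: P1 plays New with p = 0.6, P2 plays New with q = 0.6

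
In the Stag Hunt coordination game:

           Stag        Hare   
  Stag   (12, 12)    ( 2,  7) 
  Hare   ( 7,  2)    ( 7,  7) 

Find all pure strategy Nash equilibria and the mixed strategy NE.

Pure NE: (Stag, Stag) and (Hare, Hare); Mixed NE: p = 0.5, q = 0.5

Work:
Check pure NE:
(Stag, Stag): (12, 12) - no unilateral deviation beneficial
(Hare, Hare): (7, 7) - no unilateral deviation beneficial
Mixed NE: P1 plays Stag with p = 0.5, P2 plays Stag with q = 0.5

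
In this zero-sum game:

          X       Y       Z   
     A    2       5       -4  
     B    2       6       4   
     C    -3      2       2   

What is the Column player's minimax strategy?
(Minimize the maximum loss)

Column should play X, value = 2

Work:
Column player minimizes Row's maximum payoff:
Column X: max payoff to Row = 2
Column Y: max payoff to Row = 6
Column Z: max payoff to Row = 4
Minimum is 2, achieved by column X.
Minimax strategy: X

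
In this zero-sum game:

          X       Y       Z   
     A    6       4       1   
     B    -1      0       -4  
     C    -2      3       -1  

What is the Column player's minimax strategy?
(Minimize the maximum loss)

Column should play Z, value = 1

Work:
Column player minimizes Row's maximum payoff:
Column X: max payoff to Row = 6
Column Y: max payoff to Row = 4
Column Z: max payoff to Row = 1
Minimum is 1, achieved by column Z.
Minimax strategy: Z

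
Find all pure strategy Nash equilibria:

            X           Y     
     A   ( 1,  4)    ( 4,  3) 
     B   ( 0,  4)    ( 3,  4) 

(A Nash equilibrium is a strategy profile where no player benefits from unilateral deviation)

Nash equilibrium: (A, X)

Work:
Best responses:
  P1 vs X: payoffs [1, 0] → best response A (payoff 1)
  P1 vs Y: payoffs [4, 3] → best response A (payoff 4)
  P2 vs A: payoffs [4, 3] → best response X (payoff 4)
  P2 vs B: payoffs [4, 4] → best response X/Y (payoff 4)
Mutual best responses: (A,X) → Nash equilibria.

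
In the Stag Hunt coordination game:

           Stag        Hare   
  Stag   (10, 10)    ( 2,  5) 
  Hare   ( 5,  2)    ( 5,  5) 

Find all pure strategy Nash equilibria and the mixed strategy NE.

Pure NE: (Stag, Stag) and (Hare, Hare); Mixed NE: p = 0.375, q = 0.375

Work:
Check pure NE:
(Stag, Stag): (10, 10) - no unilateral deviation beneficial
(Hare, Hare): (5, 5) - no unilateral deviation beneficial
Mixed NE: P1 plays Stag with p = 0.375, P2 plays Stag with q = 0.375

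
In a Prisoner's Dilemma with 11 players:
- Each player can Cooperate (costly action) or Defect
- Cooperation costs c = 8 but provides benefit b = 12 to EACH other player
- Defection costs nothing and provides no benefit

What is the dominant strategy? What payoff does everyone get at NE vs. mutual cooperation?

Dominant: Defect; NE payoff = 0; Coop payoff = 112

Work:
Defect dominates (saves cost c = 8, benefit to others is external)
NE: All defect → everyone gets 0
If all cooperate: each receives (10)×12 - 8 = 112
Social dilemma: 112 > 0 but NE gives 0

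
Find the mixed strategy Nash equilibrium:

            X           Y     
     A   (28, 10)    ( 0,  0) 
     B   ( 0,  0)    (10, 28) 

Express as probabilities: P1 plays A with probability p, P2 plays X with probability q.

p = 0.7368, q = 0.2632

Work:
Find probabilities that make opponent indifferent:
P2 chooses q to make P1 indifferent between A and B
P1 chooses p to make P2 indifferent between X and Y
Mixed NE: P1 plays (A: 0.7368, B: 0.2632), P2 plays (X: 0.2632, Y: 0.7368)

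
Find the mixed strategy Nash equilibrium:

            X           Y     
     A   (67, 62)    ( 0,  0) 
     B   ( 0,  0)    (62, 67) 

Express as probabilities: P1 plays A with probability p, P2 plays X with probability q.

p = 0.5194, q = 0.4806

Work:
Find probabilities that make opponent indifferent:
P2 chooses q to make P1 indifferent between A and B
P1 chooses p to make P2 indifferent between X and Y
Mixed NE: P1 plays (A: 0.5194, B: 0.4806), P2 plays (X: 0.4806, Y: 0.5194)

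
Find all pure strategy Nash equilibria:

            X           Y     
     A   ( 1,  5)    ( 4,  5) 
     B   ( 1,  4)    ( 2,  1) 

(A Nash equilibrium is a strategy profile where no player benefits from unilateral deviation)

Nash equilibrium: (A, X), (A, Y), (B, X)

Work:
Best responses:
  P1 vs X: payoffs [1, 1] → best response A/B (payoff 1)
  P1 vs Y: payoffs [4, 2] → best response A (payoff 4)
  P2 vs A: payoffs [5, 5] → best response X/Y (payoff 5)
  P2 vs B: payoffs [4, 1] → best response X (payoff 4)
Mutual best responses: (A,X), (A,Y), (B,X) → Nash equilibria.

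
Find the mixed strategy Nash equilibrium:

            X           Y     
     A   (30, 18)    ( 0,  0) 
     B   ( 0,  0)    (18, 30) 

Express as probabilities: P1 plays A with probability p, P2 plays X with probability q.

p = 0.625, q = 0.375

Work:
Find probabilities that make opponent indifferent:
P2 chooses q to make P1 indifferent between A and B
P1 chooses p to make P2 indifferent between X and Y
Mixed NE: P1 plays (A: 0.625, B: 0.375), P2 plays (X: 0.375, Y: 0.625)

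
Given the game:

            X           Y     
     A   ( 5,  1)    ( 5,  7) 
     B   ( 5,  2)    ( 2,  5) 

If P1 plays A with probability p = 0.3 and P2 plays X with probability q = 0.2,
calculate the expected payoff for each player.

E[P1] = 3.32, E[P2] = 4.82

Work:
E[P1] = p·q·π₁(A,X) + p·(1-q)·π₁(A,Y) + (1-p)·q·π₁(B,X) + (1-p)·(1-q)·π₁(B,Y)
= 0.3·0.2·5 + 0.3·0.8·5 + 0.7·0.2·5 + 0.7·0.8·2
= 3.32

E[P2] = 4.82 (similar calculation)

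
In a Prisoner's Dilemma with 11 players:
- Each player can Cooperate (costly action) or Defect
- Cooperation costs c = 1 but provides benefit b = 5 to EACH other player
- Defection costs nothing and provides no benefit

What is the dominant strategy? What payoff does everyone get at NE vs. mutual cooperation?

Dominant: Defect; NE payoff = 0; Coop payoff = 49

Work:
Defect dominates (saves cost c = 1, benefit to others is external)
NE: All defect → everyone gets 0
If all cooperate: each receives (10)×5 - 1 = 49
Social dilemma: 49 > 0 but NE gives 0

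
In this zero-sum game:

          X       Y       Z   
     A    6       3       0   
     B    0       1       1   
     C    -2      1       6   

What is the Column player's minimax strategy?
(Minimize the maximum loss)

Column should play Y, value = 3

Work:
Column player minimizes Row's maximum payoff:
Column X: max payoff to Row = 6
Column Y: max payoff to Row = 3
Column Z: max payoff to Row = 6
Minimum is 3, achieved by column Y.
Minimax strategy: Y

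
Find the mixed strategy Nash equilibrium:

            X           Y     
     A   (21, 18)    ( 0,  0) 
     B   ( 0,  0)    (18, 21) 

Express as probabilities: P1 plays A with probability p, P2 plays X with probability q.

p = 0.5385, q = 0.4615

Work:
Find probabilities that make opponent indifferent:
P2 chooses q to make P1 indifferent between A and B
P1 chooses p to make P2 indifferent between X and Y
Mixed NE: P1 plays (A: 0.5385, B: 0.4615), P2 plays (X: 0.4615, Y: 0.5385)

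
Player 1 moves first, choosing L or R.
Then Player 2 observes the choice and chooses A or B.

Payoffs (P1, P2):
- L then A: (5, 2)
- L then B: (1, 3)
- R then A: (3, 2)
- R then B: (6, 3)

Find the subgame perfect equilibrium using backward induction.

P1 plays R, P2 plays B after L and B after R; Payoff (6, 3)

Work:
Backward induction:
After L: P2 chooses B → P1 gets 1
After R: P2 chooses B → P1 gets 6
P1 chooses R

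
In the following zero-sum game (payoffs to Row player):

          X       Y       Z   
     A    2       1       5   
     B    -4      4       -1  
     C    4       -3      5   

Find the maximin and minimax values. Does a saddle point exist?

Maximin = 1, Minimax = 4, Saddle: False

Work:
Row minimums: [1, -4, -3] → maximin = 1
Column maximums: [4, 4, 5] → minimax = 4
No saddle point (maximin ≠ minimax). Mixed strategy needed.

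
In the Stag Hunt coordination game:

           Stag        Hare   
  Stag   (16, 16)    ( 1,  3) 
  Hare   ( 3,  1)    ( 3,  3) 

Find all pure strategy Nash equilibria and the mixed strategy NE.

Pure NE: (Stag, Stag) and (Hare, Hare); Mixed NE: p = 0.1333, q = 0.1333

Work:
Check pure NE:
(Stag, Stag): (16, 16) - no unilateral deviation beneficial
(Hare, Hare): (3, 3) - no unilateral deviation beneficial
Mixed NE: P1 plays Stag with p = 0.1333, P2 plays Stag with q = 0.1333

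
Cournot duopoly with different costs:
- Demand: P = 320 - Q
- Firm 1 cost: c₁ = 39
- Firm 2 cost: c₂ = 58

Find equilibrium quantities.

q₁* = 100.0, q₂* = 81.0

Work:
Reaction: q₁ = (320 - 39 - q₂)/2
Reaction: q₂ = (320 - 58 - q₁)/2
Solve simultaneously:
q₁* = (320 - 2×39 + 58)/3 = 100.0
q₂* = (320 - 2×58 + 39)/3 = 81.0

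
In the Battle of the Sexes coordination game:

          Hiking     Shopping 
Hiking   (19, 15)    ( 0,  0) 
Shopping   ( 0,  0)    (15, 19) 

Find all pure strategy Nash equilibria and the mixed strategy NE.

Pure NE: (Hiking, Hiking) and (Shopping, Shopping); Mixed NE: p = 0.5588, q = 0.4412

Work:
Check pure NE:
(Hiking, Hiking): (19, 15) - no unilateral deviation beneficial
(Shopping, Shopping): (15, 19) - no unilateral deviation beneficial
Mixed NE: P1 plays Hiking with p = 0.5588, P2 plays Hiking with q = 0.4412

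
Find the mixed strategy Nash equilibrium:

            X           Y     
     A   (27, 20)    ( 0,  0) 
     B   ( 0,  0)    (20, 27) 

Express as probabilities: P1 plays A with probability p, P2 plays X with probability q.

p = 0.5745, q = 0.4255

Work:
Find probabilities that make opponent indifferent:
P2 chooses q to make P1 indifferent between A and B
P1 chooses p to make P2 indifferent between X and Y
Mixed NE: P1 plays (A: 0.5745, B: 0.4255), P2 plays (X: 0.4255, Y: 0.5745)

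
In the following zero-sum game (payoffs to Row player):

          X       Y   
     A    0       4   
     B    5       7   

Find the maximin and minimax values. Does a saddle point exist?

Maximin = 5, Minimax = 5, Saddle: True

Work:
Row minimums: [0, 5] → maximin = 5
Column maximums: [5, 7] → minimax = 5
Saddle point exists! Game value = 5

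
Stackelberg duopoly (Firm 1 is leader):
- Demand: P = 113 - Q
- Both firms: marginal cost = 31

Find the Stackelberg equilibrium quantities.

q₁* (leader) = 41.0, q₂* (follower) = 20.5

Work:
Follower's reaction: q₂ = (a - c - q₁)/2
Leader substitutes: π₁ = q₁·(a - q₁ - (a-c-q₁)/2 - c)
FOC: q₁* = (113 - 31)/2 = 41.00
Then: q₂* = (113 - 31 - 41.0)/2 = 20.50
Leader has first-mover advantage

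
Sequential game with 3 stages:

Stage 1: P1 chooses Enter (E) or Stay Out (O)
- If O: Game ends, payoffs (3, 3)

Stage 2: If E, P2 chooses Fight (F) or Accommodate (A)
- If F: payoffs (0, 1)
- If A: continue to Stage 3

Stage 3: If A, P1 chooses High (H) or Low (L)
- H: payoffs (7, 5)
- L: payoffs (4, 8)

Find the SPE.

SPE: (E, A, H); Outcome (7, 5)

Work:
Stage 3: P1 chooses H (7 vs 4)
Stage 2: P2: F->1, A->5 (anticipating H). Choose A
Stage 1: P1: O->3, E->7 (anticipating A, H). Choose E
SPE path: E -> A -> H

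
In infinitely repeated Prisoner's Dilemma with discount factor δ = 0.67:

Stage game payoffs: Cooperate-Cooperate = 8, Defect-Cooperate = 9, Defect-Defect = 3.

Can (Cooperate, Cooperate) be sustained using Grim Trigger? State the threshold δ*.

δ* = 0.1667; since δ = 0.67 ≥ 0.1667, cooperation can be sustained

Work:
For Grim Trigger:
Cooperate forever: 8/(1-δ)
Defect then punished: 9 + 3·δ/(1-δ)
Need: 8/(1-δ) ≥ 9 + 3·δ/(1-δ)
Solving: δ ≥ (T-R)/(T-P) = (9-8)/(9-3) = 0.1667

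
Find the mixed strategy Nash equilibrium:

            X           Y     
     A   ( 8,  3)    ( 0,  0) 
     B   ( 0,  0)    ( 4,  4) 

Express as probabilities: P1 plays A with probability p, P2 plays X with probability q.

p = 0.5714, q = 0.3333

Work:
Find probabilities that make opponent indifferent:
P2 chooses q to make P1 indifferent between A and B
P1 chooses p to make P2 indifferent between X and Y
Mixed NE: P1 plays (A: 0.5714, B: 0.4286), P2 plays (X: 0.3333, Y: 0.6667)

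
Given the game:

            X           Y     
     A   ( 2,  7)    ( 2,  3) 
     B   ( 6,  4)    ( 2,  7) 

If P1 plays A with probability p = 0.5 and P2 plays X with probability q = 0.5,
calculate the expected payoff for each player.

E[P1] = 3.0, E[P2] = 5.25

Work:
E[P1] = p·q·π₁(A,X) + p·(1-q)·π₁(A,Y) + (1-p)·q·π₁(B,X) + (1-p)·(1-q)·π₁(B,Y)
= 0.5·0.5·2 + 0.5·0.5·2 + 0.5·0.5·6 + 0.5·0.5·2
= 3.0

E[P2] = 5.25 (similar calculation)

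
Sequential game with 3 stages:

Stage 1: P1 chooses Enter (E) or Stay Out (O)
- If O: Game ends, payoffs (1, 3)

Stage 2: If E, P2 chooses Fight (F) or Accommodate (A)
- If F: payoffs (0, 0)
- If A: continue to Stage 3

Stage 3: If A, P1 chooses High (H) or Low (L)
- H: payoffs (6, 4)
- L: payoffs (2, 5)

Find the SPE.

SPE: (E, A, H); Outcome (6, 4)

Work:
Stage 3: P1 chooses H (6 vs 2)
Stage 2: P2: F->0, A->4 (anticipating H). Choose A
Stage 1: P1: O->1, E->6 (anticipating A, H). Choose E
SPE path: E -> A -> H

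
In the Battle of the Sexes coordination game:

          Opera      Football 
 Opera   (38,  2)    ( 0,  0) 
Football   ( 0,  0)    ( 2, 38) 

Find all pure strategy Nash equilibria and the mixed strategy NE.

Pure NE: (Opera, Opera) and (Football, Football); Mixed NE: p = 0.95, q = 0.05

Work:
Check pure NE:
(Opera, Opera): (38, 2) - no unilateral deviation beneficial
(Football, Football): (2, 38) - no unilateral deviation beneficial
Mixed NE: P1 plays Opera with p = 0.95, P2 plays Opera with q = 0.05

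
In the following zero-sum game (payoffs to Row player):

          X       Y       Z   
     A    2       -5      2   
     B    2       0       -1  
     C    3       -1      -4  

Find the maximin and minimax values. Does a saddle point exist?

Maximin = -1, Minimax = 0, Saddle: False

Work:
Row minimums: [-5, -1, -4] → maximin = -1
Column maximums: [3, 0, 2] → minimax = 0
No saddle point (maximin ≠ minimax). Mixed strategy needed.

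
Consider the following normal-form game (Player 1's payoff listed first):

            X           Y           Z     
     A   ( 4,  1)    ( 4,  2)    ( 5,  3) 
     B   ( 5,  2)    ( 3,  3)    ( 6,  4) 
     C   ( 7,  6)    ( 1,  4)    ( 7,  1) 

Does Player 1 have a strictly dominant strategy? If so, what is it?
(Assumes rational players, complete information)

No strictly dominant strategy exists for Player 1

Work:
A strategy strictly dominates another if it gives a strictly higher payoff against every opponent action. Compare each pair of P1's strategies column-by-column:
  A vs B: [4 vs 5, 4 vs 3, 5 vs 6] → A does not strictly dominate B (column X: 4 ≤ 5)
  A vs C: [4 vs 7, 4 vs 1, 5 vs 7] → A does not strictly dominate C (column X: 4 ≤ 7)
  B vs A: [5 vs 4, 3 vs 4, 6 vs 5] → B does not strictly dominate A (column Y: 3 ≤ 4)
  B vs C: [5 vs 7, 3 vs 1, 6 vs 7] → B does not strictly dominate C (column X: 5 ≤ 7)
  C vs A: [7 vs 4, 1 vs 4, 7 vs 5] → C does not strictly dominate A (column Y: 1 ≤ 4)
  C vs B: [7 vs 5, 1 vs 3, 7 vs 6] → C does not strictly dominate B (column Y: 1 ≤ 3)
No single strategy strictly dominates all others → no strictly dominant strategy.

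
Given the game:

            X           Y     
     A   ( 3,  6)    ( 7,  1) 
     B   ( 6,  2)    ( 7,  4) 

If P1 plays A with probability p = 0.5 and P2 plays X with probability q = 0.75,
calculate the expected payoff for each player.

E[P1] = 5.125, E[P2] = 3.625

Work:
E[P1] = p·q·π₁(A,X) + p·(1-q)·π₁(A,Y) + (1-p)·q·π₁(B,X) + (1-p)·(1-q)·π₁(B,Y)
= 0.5·0.75·3 + 0.5·0.25·7 + 0.5·0.75·6 + 0.5·0.25·7
= 5.125

E[P2] = 3.625 (similar calculation)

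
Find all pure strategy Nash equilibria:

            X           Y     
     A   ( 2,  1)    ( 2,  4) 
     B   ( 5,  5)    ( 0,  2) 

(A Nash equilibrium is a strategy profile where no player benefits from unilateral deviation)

Nash equilibrium: (A, Y), (B, X)

Work:
Best responses:
  P1 vs X: payoffs [2, 5] → best response B (payoff 5)
  P1 vs Y: payoffs [2, 0] → best response A (payoff 2)
  P2 vs A: payoffs [1, 4] → best response Y (payoff 4)
  P2 vs B: payoffs [5, 2] → best response X (payoff 5)
Mutual best responses: (A,Y), (B,X) → Nash equilibria.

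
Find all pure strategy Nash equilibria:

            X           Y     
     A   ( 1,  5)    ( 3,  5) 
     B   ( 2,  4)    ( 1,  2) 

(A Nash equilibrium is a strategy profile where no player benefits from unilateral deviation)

Nash equilibrium: (A, Y), (B, X)

Work:
Best responses:
  P1 vs X: payoffs [1, 2] → best response B (payoff 2)
  P1 vs Y: payoffs [3, 1] → best response A (payoff 3)
  P2 vs A: payoffs [5, 5] → best response X/Y (payoff 5)
  P2 vs B: payoffs [4, 2] → best response X (payoff 4)
Mutual best responses: (A,Y), (B,X) → Nash equilibria.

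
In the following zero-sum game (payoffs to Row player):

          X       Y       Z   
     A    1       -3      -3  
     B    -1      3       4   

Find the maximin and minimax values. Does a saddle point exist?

Maximin = -1, Minimax = 1, Saddle: False

Work:
Row minimums: [-3, -1] → maximin = -1
Column maximums: [1, 3, 4] → minimax = 1
No saddle point (maximin ≠ minimax). Mixed strategy needed.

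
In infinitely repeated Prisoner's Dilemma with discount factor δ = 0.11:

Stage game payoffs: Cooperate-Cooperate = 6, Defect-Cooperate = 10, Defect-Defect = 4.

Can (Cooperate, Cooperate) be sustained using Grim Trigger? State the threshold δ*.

δ* = 0.6667; since δ = 0.11 < 0.6667, cooperation cannot be sustained

Work:
For Grim Trigger:
Cooperate forever: 6/(1-δ)
Defect then punished: 10 + 4·δ/(1-δ)
Need: 6/(1-δ) ≥ 10 + 4·δ/(1-δ)
Solving: δ ≥ (T-R)/(T-P) = (10-6)/(10-4) = 0.6667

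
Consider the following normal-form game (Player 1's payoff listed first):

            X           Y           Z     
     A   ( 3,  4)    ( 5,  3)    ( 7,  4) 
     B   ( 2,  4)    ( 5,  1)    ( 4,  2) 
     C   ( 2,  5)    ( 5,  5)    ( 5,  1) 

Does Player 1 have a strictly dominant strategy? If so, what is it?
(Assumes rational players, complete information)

No strictly dominant strategy exists for Player 1

Work:
A strategy strictly dominates another if it gives a strictly higher payoff against every opponent action. Compare each pair of P1's strategies column-by-column:
  A vs B: [3 vs 2, 5 vs 5, 7 vs 4] → A does not strictly dominate B (column Y: 5 ≤ 5)
  A vs C: [3 vs 2, 5 vs 5, 7 vs 5] → A does not strictly dominate C (column Y: 5 ≤ 5)
  B vs A: [2 vs 3, 5 vs 5, 4 vs 7] → B does not strictly dominate A (column X: 2 ≤ 3)
  B vs C: [2 vs 2, 5 vs 5, 4 vs 5] → B does not strictly dominate C (column X: 2 ≤ 2)
  C vs A: [2 vs 3, 5 vs 5, 5 vs 7] → C does not strictly dominate A (column X: 2 ≤ 3)
  C vs B: [2 vs 2, 5 vs 5, 5 vs 4] → C does not strictly dominate B (column X: 2 ≤ 2)
No single strategy strictly dominates all others → no strictly dominant strategy.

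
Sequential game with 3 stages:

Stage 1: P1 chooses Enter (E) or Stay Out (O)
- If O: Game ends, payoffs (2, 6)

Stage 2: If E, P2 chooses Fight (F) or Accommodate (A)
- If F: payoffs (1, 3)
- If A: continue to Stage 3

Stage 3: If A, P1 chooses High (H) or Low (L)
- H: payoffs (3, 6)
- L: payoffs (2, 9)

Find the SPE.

SPE: (E, A, H); Outcome (3, 6)

Work:
Stage 3: P1 chooses H (3 vs 2)
Stage 2: P2: F->3, A->6 (anticipating H). Choose A
Stage 1: P1: O->2, E->3 (anticipating A, H). Choose E
SPE path: E -> A -> H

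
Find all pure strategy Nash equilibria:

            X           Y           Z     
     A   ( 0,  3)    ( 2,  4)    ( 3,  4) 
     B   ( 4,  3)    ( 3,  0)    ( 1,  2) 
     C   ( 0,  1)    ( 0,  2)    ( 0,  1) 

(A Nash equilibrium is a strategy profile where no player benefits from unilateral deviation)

Nash equilibrium: (A, Z), (B, X)

Work:
Best responses:
  P1 vs X: payoffs [0, 4, 0] → best response B (payoff 4)
  P1 vs Y: payoffs [2, 3, 0] → best response B (payoff 3)
  P1 vs Z: payoffs [3, 1, 0] → best response A (payoff 3)
  P2 vs A: payoffs [3, 4, 4] → best response Y/Z (payoff 4)
  P2 vs B: payoffs [3, 0, 2] → best response X (payoff 3)
  P2 vs C: payoffs [1, 2, 1] → best response Y (payoff 2)
Mutual best responses: (A,Z), (B,X) → Nash equilibria.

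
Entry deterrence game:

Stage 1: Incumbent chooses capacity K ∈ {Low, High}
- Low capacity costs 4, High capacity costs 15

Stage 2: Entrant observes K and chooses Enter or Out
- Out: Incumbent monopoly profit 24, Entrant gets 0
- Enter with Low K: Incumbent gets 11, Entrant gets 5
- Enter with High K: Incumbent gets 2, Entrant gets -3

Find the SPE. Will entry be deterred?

SPE: (High, Enter|Low, Out|High); Entry deterred. Incumbent net profit = 9

Work:
After Low K: Entrant enters (5 > 0)
After High K: Entrant stays out (-3 < 0)
Incumbent: Low → 11−4=7, High → 24−15=9
Incumbent chooses High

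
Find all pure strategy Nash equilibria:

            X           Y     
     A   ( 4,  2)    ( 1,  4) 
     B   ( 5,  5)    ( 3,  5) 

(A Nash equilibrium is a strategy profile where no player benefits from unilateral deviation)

Nash equilibrium: (B, X), (B, Y)

Work:
Best responses:
  P1 vs X: payoffs [4, 5] → best response B (payoff 5)
  P1 vs Y: payoffs [1, 3] → best response B (payoff 3)
  P2 vs A: payoffs [2, 4] → best response Y (payoff 4)
  P2 vs B: payoffs [5, 5] → best response X/Y (payoff 5)
Mutual best responses: (B,X), (B,Y) → Nash equilibria.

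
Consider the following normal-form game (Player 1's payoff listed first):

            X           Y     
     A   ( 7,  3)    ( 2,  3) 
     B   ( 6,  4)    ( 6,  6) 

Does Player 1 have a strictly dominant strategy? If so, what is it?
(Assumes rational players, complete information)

No strictly dominant strategy exists for Player 1

Work:
A strategy strictly dominates another if it gives a strictly higher payoff against every opponent action. Compare each pair of P1's strategies column-by-column:
  A vs B: [7 vs 6, 2 vs 6] → A does not strictly dominate B (column Y: 2 ≤ 6)
  B vs A: [6 vs 7, 6 vs 2] → B does not strictly dominate A (column X: 6 ≤ 7)
No single strategy strictly dominates all others → no strictly dominant strategy.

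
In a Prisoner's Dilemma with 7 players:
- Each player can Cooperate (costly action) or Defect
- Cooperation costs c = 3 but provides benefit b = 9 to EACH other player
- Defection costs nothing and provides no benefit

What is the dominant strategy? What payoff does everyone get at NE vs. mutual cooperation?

Dominant: Defect; NE payoff = 0; Coop payoff = 51

Work:
Defect dominates (saves cost c = 3, benefit to others is external)
NE: All defect → everyone gets 0
If all cooperate: each receives (6)×9 - 3 = 51
Social dilemma: 51 > 0 but NE gives 0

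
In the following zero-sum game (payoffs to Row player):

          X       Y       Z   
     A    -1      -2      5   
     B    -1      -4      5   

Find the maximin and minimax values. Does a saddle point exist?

Maximin = -2, Minimax = -2, Saddle: True

Work:
Row minimums: [-2, -4] → maximin = -2
Column maximums: [-1, -2, 5] → minimax = -2
Saddle point exists! Game value = -2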